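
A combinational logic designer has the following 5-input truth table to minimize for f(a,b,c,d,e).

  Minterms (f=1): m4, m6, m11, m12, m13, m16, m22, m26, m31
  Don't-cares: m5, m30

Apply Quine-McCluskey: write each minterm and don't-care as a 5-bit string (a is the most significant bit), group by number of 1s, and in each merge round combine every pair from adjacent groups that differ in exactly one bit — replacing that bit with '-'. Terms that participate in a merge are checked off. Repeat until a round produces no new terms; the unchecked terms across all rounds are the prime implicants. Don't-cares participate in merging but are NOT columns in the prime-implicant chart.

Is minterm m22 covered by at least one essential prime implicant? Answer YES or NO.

Round 0: 00100✓ 00101✓ 00110✓ 01011 01100✓ 01101✓ 10000 10110✓ 11010✓ 11110✓ 11111✓
Round 1: -0110 0-100✓ 0-101✓ 001-0 0010-✓ 0110-✓ 1-110 11-10 1111-
Round 2: 0-10-
PIs = {-0110, 0-10-, 001-0, 01011, 1-110, 10000, 11-10, 1111-}
Coverage chart:
  m4: 0-10-,001-0
  m6: -0110,001-0
  m11: 01011 ←essential
  m12: 0-10- ←essential
  m13: 0-10- ←essential
  m16: 10000 ←essential
  m22: -0110,1-110
  m26: 11-10 ←essential
  m31: 1111- ←essential
Essential: 0-10-, 01011, 10000, 11-10, 1111-

NO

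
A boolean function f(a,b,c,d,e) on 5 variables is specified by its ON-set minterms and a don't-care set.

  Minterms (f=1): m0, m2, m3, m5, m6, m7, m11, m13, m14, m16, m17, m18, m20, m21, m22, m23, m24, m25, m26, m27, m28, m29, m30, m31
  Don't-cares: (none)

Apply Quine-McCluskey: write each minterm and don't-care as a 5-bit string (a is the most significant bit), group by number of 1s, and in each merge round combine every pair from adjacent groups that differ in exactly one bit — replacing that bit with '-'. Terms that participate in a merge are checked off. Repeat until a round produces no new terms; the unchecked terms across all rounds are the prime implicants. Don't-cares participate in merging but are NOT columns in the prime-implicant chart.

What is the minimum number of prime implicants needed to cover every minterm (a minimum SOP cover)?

size-2^0 implicants → 00000(✓)  00010(✓)  00011(✓)  00101(✓)  00110(✓)  00111(✓)  01011(✓)  01101(✓)  01110(✓)  10000(✓)  10001(✓)  10010(✓)  10100(✓)  10101(✓)  10110(✓)  10111(✓)  11000(✓)  11001(✓)  11010(✓)  11011(✓)  11100(✓)  11101(✓)  11110(✓)  11111(✓)
size-2^1 implicants → -0000(✓)  -0010(✓)  -0101(✓)  -0110(✓)  -0111(✓)  -1011  -1101(✓)  -1110(✓)  0-011  0-101(✓)  0-110(✓)  00-10(✓)  00-11(✓)  000-0(✓)  0001-(✓)  001-1(✓)  0011-(✓)  1-000(✓)  1-001(✓)  1-010(✓)  1-100(✓)  1-101(✓)  1-110(✓)  1-111(✓)  10-00(✓)  10-01(✓)  10-10(✓)  100-0(✓)  1000-(✓)  101-0(✓)  101-1(✓)  1010-(✓)  1011-(✓)  11-00(✓)  11-01(✓)  11-10(✓)  11-11(✓)  110-0(✓)  110-1(✓)  1100-(✓)  1101-(✓)  111-0(✓)  111-1(✓)  1110-(✓)  1111-(✓)
size-2^2 implicants → --101  --110  -0-10  -00-0  -01-1  -011-  00-1-  1--00(✓)  1--01(✓)  1--10(✓)  1-0-0(✓)  1-00-(✓)  1-1-0(✓)  1-1-1(✓)  1-10-(✓)  1-11-(✓)  10--0(✓)  10-0-(✓)  101--(✓)  11--0(✓)  11--1(✓)  11-0-(✓)  11-1-(✓)  110--(✓)  111--(✓)
size-2^3 implicants → 1---0  1--0-  1-1--  11---
Unchecked terms (primes): --101, --110, -0-10, -00-0, -01-1, -011-, -1011, 0-011, 00-1-, 1---0, 1--0-, 1-1--, 11---
Minterm coverage:
  m0 ⊆ -00-0 [E]
  m2 ⊆ -0-10,-00-0,00-1-
  m3 ⊆ 0-011,00-1-
  m5 ⊆ --101,-01-1
  m6 ⊆ --110,-0-10,-011-,00-1-
  m7 ⊆ -01-1,-011-,00-1-
  m11 ⊆ -1011,0-011
  m13 ⊆ --101 [E]
  m14 ⊆ --110 [E]
  m16 ⊆ -00-0,1---0,1--0-
  m17 ⊆ 1--0- [E]
  m18 ⊆ -0-10,-00-0,1---0
  m20 ⊆ 1---0,1--0-,1-1--
  m21 ⊆ --101,-01-1,1--0-,1-1--
  m22 ⊆ --110,-0-10,-011-,1---0,1-1--
  m23 ⊆ -01-1,-011-,1-1--
  m24 ⊆ 1---0,1--0-,11---
  m25 ⊆ 1--0-,11---
  m26 ⊆ 1---0,11---
  m27 ⊆ -1011,11---
  m28 ⊆ 1---0,1--0-,1-1--,11---
  m29 ⊆ --101,1--0-,1-1--,11---
  m30 ⊆ --110,1---0,1-1--,11---
  m31 ⊆ 1-1--,11---
E = {--101, --110, -00-0, 1--0-}
Petrick residual → -01-1, 0-011, 11---
Cover = cd'e + cde' + b'c'e' + b'ce + a'c'de + ad' + ab  |cover|=7

7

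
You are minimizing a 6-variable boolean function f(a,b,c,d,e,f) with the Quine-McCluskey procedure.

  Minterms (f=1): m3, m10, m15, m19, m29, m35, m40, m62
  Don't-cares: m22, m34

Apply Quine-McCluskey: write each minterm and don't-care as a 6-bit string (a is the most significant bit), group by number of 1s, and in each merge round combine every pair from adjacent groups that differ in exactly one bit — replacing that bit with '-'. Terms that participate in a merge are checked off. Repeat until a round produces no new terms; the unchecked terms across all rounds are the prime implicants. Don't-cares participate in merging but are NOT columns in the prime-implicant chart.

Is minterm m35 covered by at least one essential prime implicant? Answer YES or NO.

size-2^0 implicants → 000011(✓)  001010  001111  010011(✓)  010110  011101  100010(✓)  100011(✓)  101000  111110
size-2^1 implicants → -00011  0-0011  10001-
Unchecked terms (primes): -00011, 0-0011, 001010, 001111, 010110, 011101, 10001-, 101000, 111110
Minterm coverage:
  m3 ⊆ -00011,0-0011
  m10 ⊆ 001010 [E]
  m15 ⊆ 001111 [E]
  m19 ⊆ 0-0011 [E]
  m29 ⊆ 011101 [E]
  m35 ⊆ -00011,10001-
  m40 ⊆ 101000 [E]
  m62 ⊆ 111110 [E]
E = {0-0011, 001010, 001111, 011101, 101000, 111110}

NO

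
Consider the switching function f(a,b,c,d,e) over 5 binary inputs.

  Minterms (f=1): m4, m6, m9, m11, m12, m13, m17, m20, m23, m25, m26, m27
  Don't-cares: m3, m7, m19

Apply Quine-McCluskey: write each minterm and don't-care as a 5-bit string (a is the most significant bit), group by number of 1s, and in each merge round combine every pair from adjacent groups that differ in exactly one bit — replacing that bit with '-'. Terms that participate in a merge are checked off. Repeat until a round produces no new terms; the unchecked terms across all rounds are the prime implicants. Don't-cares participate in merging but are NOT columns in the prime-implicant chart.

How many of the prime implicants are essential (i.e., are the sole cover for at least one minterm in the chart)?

[col 0] 00011*, 00100*, 00110*, 00111*, 01001*, 01011*, 01100*, 01101*, 10001*, 10011*, 10100*, 10111*, 11001*, 11010*, 11011*
[col 1] -0011*, -0100, -0111*, -1001*, -1011*, 0-011*, 0-100, 00-11*, 001-0, 0011-, 01-01, 010-1*, 0110-, 1-001*, 1-011*, 10-11*, 100-1*, 110-1*, 1101-
[col 2] --011, -0-11, -10-1, 1-0-1
Prime implicants: --011, -0-11, -0100, -10-1, 0-100, 001-0, 0011-, 01-01, 0110-, 1-0-1, 1101-
PI chart (minterm → PIs covering it):
  4 | -0100,0-100,001-0
  6 | 001-0,0011-
  9 | -10-1,01-01
  11 | --011,-10-1
  12 | 0-100,0110-
  13 | 01-01,0110-
  17 | 1-0-1  (sole → essential)
  20 | -0100  (sole → essential)
  23 | -0-11  (sole → essential)
  25 | -10-1,1-0-1
  26 | 1101-  (sole → essential)
  27 | --011,-10-1,1-0-1,1101-
Essential prime implicants: -0-11, -0100, 1-0-1, 1101-

4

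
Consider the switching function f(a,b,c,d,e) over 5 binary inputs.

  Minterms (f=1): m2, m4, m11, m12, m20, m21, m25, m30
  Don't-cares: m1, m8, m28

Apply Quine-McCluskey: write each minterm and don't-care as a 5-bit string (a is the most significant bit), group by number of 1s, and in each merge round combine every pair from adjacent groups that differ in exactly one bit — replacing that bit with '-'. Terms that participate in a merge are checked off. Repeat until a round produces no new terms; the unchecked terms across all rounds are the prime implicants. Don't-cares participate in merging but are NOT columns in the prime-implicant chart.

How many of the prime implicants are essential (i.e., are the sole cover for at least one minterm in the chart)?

6

size-2^0 implicants → 00001  00010  00100(✓)  01000(✓)  01011  01100(✓)  10100(✓)  10101(✓)  11001  11100(✓)  11110(✓)
size-2^1 implicants → -0100(✓)  -1100(✓)  0-100(✓)  01-00  1-100(✓)  1010-  111-0
size-2^2 implicants → --100
Unchecked terms (primes): --100, 00001, 00010, 01-00, 01011, 1010-, 11001, 111-0
Minterm coverage:
  m2 ⊆ 00010 [E]
  m4 ⊆ --100 [E]
  m11 ⊆ 01011 [E]
  m12 ⊆ --100,01-00
  m20 ⊆ --100,1010-
  m21 ⊆ 1010- [E]
  m25 ⊆ 11001 [E]
  m30 ⊆ 111-0 [E]
E = {--100, 00010, 01011, 1010-, 11001, 111-0}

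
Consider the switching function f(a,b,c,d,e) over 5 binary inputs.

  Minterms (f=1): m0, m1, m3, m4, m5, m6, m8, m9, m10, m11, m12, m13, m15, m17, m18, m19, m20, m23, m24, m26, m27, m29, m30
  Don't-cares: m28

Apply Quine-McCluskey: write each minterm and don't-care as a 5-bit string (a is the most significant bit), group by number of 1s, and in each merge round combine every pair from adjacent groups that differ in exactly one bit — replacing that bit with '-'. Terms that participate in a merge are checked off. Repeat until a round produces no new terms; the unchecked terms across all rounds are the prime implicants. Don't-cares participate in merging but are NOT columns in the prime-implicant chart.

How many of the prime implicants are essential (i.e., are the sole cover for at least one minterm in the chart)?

9

[col 0] 00000*, 00001*, 00011*, 00100*, 00101*, 00110*, 01000*, 01001*, 01010*, 01011*, 01100*, 01101*, 01111*, 10001*, 10010*, 10011*, 10100*, 10111*, 11000*, 11010*, 11011*, 11100*, 11101*, 11110*
[col 1] -0001*, -0011*, -0100*, -1000*, -1010*, -1011*, -1100*, -1101*, 0-000*, 0-001*, 0-011*, 0-100*, 0-101*, 00-00*, 00-01*, 000-1*, 0000-*, 001-0, 0010-*, 01-00*, 01-01*, 01-11*, 010-0*, 010-1*, 0100-*, 0101-*, 011-1*, 0110-*, 1-010*, 1-011*, 1-100*, 10-11, 100-1*, 1001-*, 11-00*, 11-10*, 110-0*, 1101-*, 111-0*, 1110-*
[col 2] --011, --100, -00-1, -1-00, -10-0, -101-, -110-, 0--00*, 0--01*, 0-0-1, 0-00-*, 0-10-*, 00-0-*, 01--1, 01-0-*, 010--, 1-01-, 11--0
[col 3] 0--0-
Prime implicants: --011, --100, -00-1, -1-00, -10-0, -101-, -110-, 0--0-, 0-0-1, 001-0, 01--1, 010--, 1-01-, 10-11, 11--0
PI chart (minterm → PIs covering it):
  0 | 0--0-  (sole → essential)
  1 | -00-1,0--0-,0-0-1
  3 | --011,-00-1,0-0-1
  4 | --100,0--0-,001-0
  5 | 0--0-  (sole → essential)
  6 | 001-0  (sole → essential)
  8 | -1-00,-10-0,0--0-,010--
  9 | 0--0-,0-0-1,01--1,010--
  10 | -10-0,-101-,010--
  11 | --011,-101-,0-0-1,01--1,010--
  12 | --100,-1-00,-110-,0--0-
  13 | -110-,0--0-,01--1
  15 | 01--1  (sole → essential)
  17 | -00-1  (sole → essential)
  18 | 1-01-  (sole → essential)
  19 | --011,-00-1,1-01-,10-11
  20 | --100  (sole → essential)
  23 | 10-11  (sole → essential)
  24 | -1-00,-10-0,11--0
  26 | -10-0,-101-,1-01-,11--0
  27 | --011,-101-,1-01-
  29 | -110-  (sole → essential)
  30 | 11--0  (sole → essential)
Essential prime implicants: --100, -00-1, -110-, 0--0-, 001-0, 01--1, 1-01-, 10-11, 11--0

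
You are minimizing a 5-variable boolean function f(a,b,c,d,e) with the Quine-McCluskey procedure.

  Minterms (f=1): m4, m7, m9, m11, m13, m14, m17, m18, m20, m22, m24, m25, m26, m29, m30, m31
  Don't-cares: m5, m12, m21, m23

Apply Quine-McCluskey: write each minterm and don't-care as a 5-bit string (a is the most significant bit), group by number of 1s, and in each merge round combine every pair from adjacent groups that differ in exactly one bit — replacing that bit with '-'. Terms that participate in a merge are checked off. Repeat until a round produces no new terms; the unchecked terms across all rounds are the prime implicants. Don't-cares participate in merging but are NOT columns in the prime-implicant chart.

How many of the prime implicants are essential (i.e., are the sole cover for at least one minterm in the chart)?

4

Round 0: 00100✓ 00101✓ 00111✓ 01001✓ 01011✓ 01100✓ 01101✓ 01110✓ 10001✓ 10010✓ 10100✓ 10101✓ 10110✓ 10111✓ 11000✓ 11001✓ 11010✓ 11101✓ 11110✓ 11111✓
Round 1: -0100✓ -0101✓ -0111✓ -1001✓ -1101✓ -1110 0-100✓ 0-101✓ 001-1✓ 0010-✓ 01-01✓ 010-1 011-0 0110-✓ 1-001✓ 1-010✓ 1-101✓ 1-110✓ 1-111✓ 10-01✓ 10-10✓ 101-0✓ 101-1✓ 1010-✓ 1011-✓ 11-01✓ 11-10✓ 110-0 1100- 111-1✓ 1111-✓
Round 2: --101 -01-1 -010- -1-01 0-10- 1--01 1--10 1-1-1 1-11- 101--
PIs = {--101, -01-1, -010-, -1-01, -1110, 0-10-, 010-1, 011-0, 1--01, 1--10, 1-1-1, 1-11-, 101--, 110-0, 1100-}
Coverage chart:
  m4: -010-,0-10-
  m7: -01-1 ←essential
  m9: -1-01,010-1
  m11: 010-1 ←essential
  m13: --101,-1-01,0-10-
  m14: -1110,011-0
  m17: 1--01 ←essential
  m18: 1--10 ←essential
  m20: -010-,101--
  m22: 1--10,1-11-,101--
  m24: 110-0,1100-
  m25: -1-01,1--01,1100-
  m26: 1--10,110-0
  m29: --101,-1-01,1--01,1-1-1
  m30: -1110,1--10,1-11-
  m31: 1-1-1,1-11-
Essential: -01-1, 010-1, 1--01, 1--10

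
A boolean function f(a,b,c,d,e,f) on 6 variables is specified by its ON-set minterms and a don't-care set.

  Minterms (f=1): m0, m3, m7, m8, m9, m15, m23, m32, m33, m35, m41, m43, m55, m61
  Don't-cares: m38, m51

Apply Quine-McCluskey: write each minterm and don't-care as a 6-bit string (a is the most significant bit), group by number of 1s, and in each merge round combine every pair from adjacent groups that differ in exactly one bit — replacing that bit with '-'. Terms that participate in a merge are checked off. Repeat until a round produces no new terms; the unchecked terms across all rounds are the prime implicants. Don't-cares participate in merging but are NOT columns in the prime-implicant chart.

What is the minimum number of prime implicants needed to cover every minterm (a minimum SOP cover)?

7

Round 0: 000000✓ 000011✓ 000111✓ 001000✓ 001001✓ 001111✓ 010111✓ 100000✓ 100001✓ 100011✓ 100110 101001✓ 101011✓ 110011✓ 110111✓ 111101
Round 1: -00000 -00011 -01001 -10111 0-0111 00-000 00-111 000-11 00100- 1-0011 10-001✓ 10-011✓ 1000-1✓ 10000- 1010-1✓ 110-11
Round 2: 10-0-1
PIs = {-00000, -00011, -01001, -10111, 0-0111, 00-000, 00-111, 000-11, 00100-, 1-0011, 10-0-1, 10000-, 100110, 110-11, 111101}
Coverage chart:
  m0: -00000,00-000
  m3: -00011,000-11
  m7: 0-0111,00-111,000-11
  m8: 00-000,00100-
  m9: -01001,00100-
  m15: 00-111 ←essential
  m23: -10111,0-0111
  m32: -00000,10000-
  m33: 10-0-1,10000-
  m35: -00011,1-0011,10-0-1
  m41: -01001,10-0-1
  m43: 10-0-1 ←essential
  m55: -10111,110-11
  m61: 111101 ←essential
Essential: 00-111, 10-0-1, 111101
Petrick residual → -00000, -00011, -10111, 00100-
Min cover (7 terms): b'c'd'e'f' + b'c'd'ef + bc'def + a'b'def + a'b'cd'e' + ab'd'f + abcde'f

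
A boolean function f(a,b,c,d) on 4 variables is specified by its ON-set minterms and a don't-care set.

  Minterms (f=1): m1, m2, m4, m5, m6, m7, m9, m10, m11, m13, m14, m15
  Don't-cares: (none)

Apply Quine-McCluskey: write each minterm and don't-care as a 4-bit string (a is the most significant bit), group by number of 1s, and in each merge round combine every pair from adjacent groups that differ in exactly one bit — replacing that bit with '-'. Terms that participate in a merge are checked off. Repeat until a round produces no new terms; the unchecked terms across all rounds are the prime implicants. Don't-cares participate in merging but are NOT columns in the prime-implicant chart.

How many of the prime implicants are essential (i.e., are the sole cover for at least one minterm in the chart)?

size-2^0 implicants → 0001(✓)  0010(✓)  0100(✓)  0101(✓)  0110(✓)  0111(✓)  1001(✓)  1010(✓)  1011(✓)  1101(✓)  1110(✓)  1111(✓)
size-2^1 implicants → -001(✓)  -010(✓)  -101(✓)  -110(✓)  -111(✓)  0-01(✓)  0-10(✓)  01-0(✓)  01-1(✓)  010-(✓)  011-(✓)  1-01(✓)  1-10(✓)  1-11(✓)  10-1(✓)  101-(✓)  11-1(✓)  111-(✓)
size-2^2 implicants → --01  --10  -1-1  -11-  01--  1--1  1-1-
Unchecked terms (primes): --01, --10, -1-1, -11-, 01--, 1--1, 1-1-
Minterm coverage:
  m1 ⊆ --01 [E]
  m2 ⊆ --10 [E]
  m4 ⊆ 01-- [E]
  m5 ⊆ --01,-1-1,01--
  m6 ⊆ --10,-11-,01--
  m7 ⊆ -1-1,-11-,01--
  m9 ⊆ --01,1--1
  m10 ⊆ --10,1-1-
  m11 ⊆ 1--1,1-1-
  m13 ⊆ --01,-1-1,1--1
  m14 ⊆ --10,-11-,1-1-
  m15 ⊆ -1-1,-11-,1--1,1-1-
E = {--01, --10, 01--}

3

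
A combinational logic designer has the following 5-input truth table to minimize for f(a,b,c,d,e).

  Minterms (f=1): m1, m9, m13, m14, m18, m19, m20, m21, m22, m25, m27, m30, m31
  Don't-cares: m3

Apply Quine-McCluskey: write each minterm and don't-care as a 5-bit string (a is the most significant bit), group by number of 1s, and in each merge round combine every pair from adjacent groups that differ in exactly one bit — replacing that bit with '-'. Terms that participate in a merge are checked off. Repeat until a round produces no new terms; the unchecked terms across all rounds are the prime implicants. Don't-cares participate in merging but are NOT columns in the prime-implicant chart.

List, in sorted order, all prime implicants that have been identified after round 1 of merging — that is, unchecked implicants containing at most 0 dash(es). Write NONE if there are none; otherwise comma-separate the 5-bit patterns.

NONE

size-2^0 implicants → 00001(✓)  00011(✓)  01001(✓)  01101(✓)  01110(✓)  10010(✓)  10011(✓)  10100(✓)  10101(✓)  10110(✓)  11001(✓)  11011(✓)  11110(✓)  11111(✓)
size-2^1 implicants → -0011  -1001  -1110  0-001  000-1  01-01  1-011  1-110  10-10  1001-  101-0  1010-  11-11  110-1  1111-
Unchecked terms (primes): -0011, -1001, -1110, 0-001, 000-1, 01-01, 1-011, 1-110, 10-10, 1001-, 101-0, 1010-, 11-11, 110-1, 1111-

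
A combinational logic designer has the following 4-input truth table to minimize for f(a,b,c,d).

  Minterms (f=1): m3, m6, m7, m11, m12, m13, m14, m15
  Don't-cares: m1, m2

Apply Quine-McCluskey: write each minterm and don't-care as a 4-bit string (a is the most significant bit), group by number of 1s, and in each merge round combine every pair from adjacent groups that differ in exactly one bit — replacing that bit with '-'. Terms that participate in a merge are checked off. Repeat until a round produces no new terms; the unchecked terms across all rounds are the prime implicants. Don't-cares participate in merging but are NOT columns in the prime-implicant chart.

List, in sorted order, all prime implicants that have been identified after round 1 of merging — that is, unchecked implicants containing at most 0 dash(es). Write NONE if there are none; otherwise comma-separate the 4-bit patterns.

[col 0] 0001*, 0010*, 0011*, 0110*, 0111*, 1011*, 1100*, 1101*, 1110*, 1111*
[col 1] -011*, -110*, -111*, 0-10*, 0-11*, 00-1, 001-*, 011-*, 1-11*, 11-0*, 11-1*, 110-*, 111-*
[col 2] --11, -11-, 0-1-, 11--
Prime implicants: --11, -11-, 0-1-, 00-1, 11--

NONE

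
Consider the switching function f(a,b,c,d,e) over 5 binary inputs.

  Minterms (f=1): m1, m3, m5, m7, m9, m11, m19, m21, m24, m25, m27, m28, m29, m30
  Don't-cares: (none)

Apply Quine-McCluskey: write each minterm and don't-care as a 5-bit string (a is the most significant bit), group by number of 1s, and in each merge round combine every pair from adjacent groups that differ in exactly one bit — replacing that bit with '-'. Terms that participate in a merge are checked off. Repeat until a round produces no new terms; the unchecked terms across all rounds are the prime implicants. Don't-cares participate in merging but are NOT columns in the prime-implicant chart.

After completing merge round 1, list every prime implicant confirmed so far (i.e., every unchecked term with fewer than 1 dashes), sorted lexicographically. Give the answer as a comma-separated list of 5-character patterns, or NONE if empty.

NONE

[col 0] 00001*, 00011*, 00101*, 00111*, 01001*, 01011*, 10011*, 10101*, 11000*, 11001*, 11011*, 11100*, 11101*, 11110*
[col 1] -0011*, -0101, -1001*, -1011*, 0-001*, 0-011*, 00-01*, 00-11*, 000-1*, 001-1*, 010-1*, 1-011*, 1-101, 11-00*, 11-01*, 110-1*, 1100-*, 111-0, 1110-*
[col 2] --011, -10-1, 0-0-1, 00--1, 11-0-
Prime implicants: --011, -0101, -10-1, 0-0-1, 00--1, 1-101, 11-0-, 111-0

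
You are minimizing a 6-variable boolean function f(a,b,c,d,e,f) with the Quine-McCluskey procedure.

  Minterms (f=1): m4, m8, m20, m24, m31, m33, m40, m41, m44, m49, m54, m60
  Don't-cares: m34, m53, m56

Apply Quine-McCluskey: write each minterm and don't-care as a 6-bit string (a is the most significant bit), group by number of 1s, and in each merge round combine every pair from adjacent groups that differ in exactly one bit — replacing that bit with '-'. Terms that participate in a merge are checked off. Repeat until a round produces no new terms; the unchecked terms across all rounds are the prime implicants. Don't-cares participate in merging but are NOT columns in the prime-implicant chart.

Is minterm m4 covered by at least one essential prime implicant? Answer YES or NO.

YES

[col 0] 000100*, 001000*, 010100*, 011000*, 011111, 100001*, 100010, 101000*, 101001*, 101100*, 110001*, 110101*, 110110, 111000*, 111100*
[col 1] -01000*, -11000*, 0-0100, 0-1000*, 1-0001, 1-1000*, 1-1100*, 10-001, 101-00*, 10100-, 110-01, 111-00*
[col 2] --1000, 1-1-00
Prime implicants: --1000, 0-0100, 011111, 1-0001, 1-1-00, 10-001, 100010, 10100-, 110-01, 110110
PI chart (minterm → PIs covering it):
  4 | 0-0100  (sole → essential)
  8 | --1000  (sole → essential)
  20 | 0-0100  (sole → essential)
  24 | --1000  (sole → essential)
  31 | 011111  (sole → essential)
  33 | 1-0001,10-001
  40 | --1000,1-1-00,10100-
  41 | 10-001,10100-
  44 | 1-1-00  (sole → essential)
  49 | 1-0001,110-01
  54 | 110110  (sole → essential)
  60 | 1-1-00  (sole → essential)
Essential prime implicants: --1000, 0-0100, 011111, 1-1-00, 110110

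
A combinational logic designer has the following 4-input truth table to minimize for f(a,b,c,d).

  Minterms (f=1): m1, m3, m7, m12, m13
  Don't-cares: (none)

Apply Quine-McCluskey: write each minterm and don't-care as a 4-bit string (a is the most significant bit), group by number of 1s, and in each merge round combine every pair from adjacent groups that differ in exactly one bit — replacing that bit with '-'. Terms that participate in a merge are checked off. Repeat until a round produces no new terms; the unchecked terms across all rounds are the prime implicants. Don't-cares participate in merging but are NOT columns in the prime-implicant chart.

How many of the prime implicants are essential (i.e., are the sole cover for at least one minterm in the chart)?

Round 0: 0001✓ 0011✓ 0111✓ 1100✓ 1101✓
Round 1: 0-11 00-1 110-
PIs = {0-11, 00-1, 110-}
Coverage chart:
  m1: 00-1 ←essential
  m3: 0-11,00-1
  m7: 0-11 ←essential
  m12: 110- ←essential
  m13: 110- ←essential
Essential: 0-11, 00-1, 110-

3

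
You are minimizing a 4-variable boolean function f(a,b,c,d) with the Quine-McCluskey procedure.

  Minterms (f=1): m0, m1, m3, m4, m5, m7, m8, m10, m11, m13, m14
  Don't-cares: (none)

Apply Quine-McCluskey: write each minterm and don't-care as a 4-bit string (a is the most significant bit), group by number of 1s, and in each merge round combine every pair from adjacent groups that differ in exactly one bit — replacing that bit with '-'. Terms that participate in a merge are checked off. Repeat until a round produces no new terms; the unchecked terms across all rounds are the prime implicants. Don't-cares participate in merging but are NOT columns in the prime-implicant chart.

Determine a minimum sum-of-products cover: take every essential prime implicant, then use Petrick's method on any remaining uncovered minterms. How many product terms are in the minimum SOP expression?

Round 0: 0000✓ 0001✓ 0011✓ 0100✓ 0101✓ 0111✓ 1000✓ 1010✓ 1011✓ 1101✓ 1110✓
Round 1: -000 -011 -101 0-00✓ 0-01✓ 0-11✓ 00-1✓ 000-✓ 01-1✓ 010-✓ 1-10 10-0 101-
Round 2: 0--1 0-0-
PIs = {-000, -011, -101, 0--1, 0-0-, 1-10, 10-0, 101-}
Coverage chart:
  m0: -000,0-0-
  m1: 0--1,0-0-
  m3: -011,0--1
  m4: 0-0- ←essential
  m5: -101,0--1,0-0-
  m7: 0--1 ←essential
  m8: -000,10-0
  m10: 1-10,10-0,101-
  m11: -011,101-
  m13: -101 ←essential
  m14: 1-10 ←essential
Essential: -101, 0--1, 0-0-, 1-10
Petrick residual → -000, -011
Min cover (6 terms): b'c'd' + b'cd + bc'd + a'd + a'c' + acd'

6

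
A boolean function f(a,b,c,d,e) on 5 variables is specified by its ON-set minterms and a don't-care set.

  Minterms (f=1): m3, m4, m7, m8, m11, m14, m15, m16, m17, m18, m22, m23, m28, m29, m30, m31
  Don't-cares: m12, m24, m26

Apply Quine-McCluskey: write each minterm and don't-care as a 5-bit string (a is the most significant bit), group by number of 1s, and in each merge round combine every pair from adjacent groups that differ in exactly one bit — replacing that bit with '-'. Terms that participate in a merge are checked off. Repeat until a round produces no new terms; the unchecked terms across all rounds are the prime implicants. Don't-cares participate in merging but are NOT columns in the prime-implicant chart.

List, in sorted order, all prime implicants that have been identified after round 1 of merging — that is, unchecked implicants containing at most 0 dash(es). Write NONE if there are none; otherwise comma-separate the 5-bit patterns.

[col 0] 00011*, 00100*, 00111*, 01000*, 01011*, 01100*, 01110*, 01111*, 10000*, 10001*, 10010*, 10110*, 10111*, 11000*, 11010*, 11100*, 11101*, 11110*, 11111*
[col 1] -0111*, -1000*, -1100*, -1110*, -1111*, 0-011*, 0-100, 0-111*, 00-11*, 01-00*, 01-11*, 011-0*, 0111-*, 1-000*, 1-010*, 1-110*, 1-111*, 10-10*, 100-0*, 1000-, 1011-*, 11-00*, 11-10*, 110-0*, 111-0*, 111-1*, 1110-*, 1111-*
[col 2] --111, -1-00, -11-0, -111-, 0--11, 1--10, 1-0-0, 1-11-, 11--0, 111--
Prime implicants: --111, -1-00, -11-0, -111-, 0--11, 0-100, 1--10, 1-0-0, 1-11-, 1000-, 11--0, 111--

NONE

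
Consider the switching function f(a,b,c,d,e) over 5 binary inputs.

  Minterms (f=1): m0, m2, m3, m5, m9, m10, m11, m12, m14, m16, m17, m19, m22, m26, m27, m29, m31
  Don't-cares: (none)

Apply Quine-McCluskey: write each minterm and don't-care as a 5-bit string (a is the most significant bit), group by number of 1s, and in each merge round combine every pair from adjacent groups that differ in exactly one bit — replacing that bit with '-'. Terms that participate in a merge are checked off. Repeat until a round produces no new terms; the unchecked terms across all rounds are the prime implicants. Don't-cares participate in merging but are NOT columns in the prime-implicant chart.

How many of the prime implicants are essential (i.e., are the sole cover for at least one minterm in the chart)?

6

Round 0: 00000✓ 00010✓ 00011✓ 00101 01001✓ 01010✓ 01011✓ 01100✓ 01110✓ 10000✓ 10001✓ 10011✓ 10110 11010✓ 11011✓ 11101✓ 11111✓
Round 1: -0000 -0011✓ -1010✓ -1011✓ 0-010✓ 0-011✓ 000-0 0001-✓ 01-10 010-1 0101-✓ 011-0 1-011✓ 100-1 1000- 11-11 1101-✓ 111-1
Round 2: --011 -101- 0-01-
PIs = {--011, -0000, -101-, 0-01-, 000-0, 00101, 01-10, 010-1, 011-0, 100-1, 1000-, 10110, 11-11, 111-1}
Coverage chart:
  m0: -0000,000-0
  m2: 0-01-,000-0
  m3: --011,0-01-
  m5: 00101 ←essential
  m9: 010-1 ←essential
  m10: -101-,0-01-,01-10
  m11: --011,-101-,0-01-,010-1
  m12: 011-0 ←essential
  m14: 01-10,011-0
  m16: -0000,1000-
  m17: 100-1,1000-
  m19: --011,100-1
  m22: 10110 ←essential
  m26: -101- ←essential
  m27: --011,-101-,11-11
  m29: 111-1 ←essential
  m31: 11-11,111-1
Essential: -101-, 00101, 010-1, 011-0, 10110, 111-1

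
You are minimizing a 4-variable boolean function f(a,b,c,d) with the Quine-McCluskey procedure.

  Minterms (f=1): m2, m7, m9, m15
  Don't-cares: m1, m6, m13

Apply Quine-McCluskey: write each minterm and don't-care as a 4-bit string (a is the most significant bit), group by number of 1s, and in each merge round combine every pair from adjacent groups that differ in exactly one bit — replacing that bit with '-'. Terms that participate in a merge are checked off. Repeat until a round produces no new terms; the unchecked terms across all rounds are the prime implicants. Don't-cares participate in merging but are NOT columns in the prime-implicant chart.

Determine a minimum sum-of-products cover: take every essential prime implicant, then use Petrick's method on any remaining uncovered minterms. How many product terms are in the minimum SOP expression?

Round 0: 0001✓ 0010✓ 0110✓ 0111✓ 1001✓ 1101✓ 1111✓
Round 1: -001 -111 0-10 011- 1-01 11-1
PIs = {-001, -111, 0-10, 011-, 1-01, 11-1}
Coverage chart:
  m2: 0-10 ←essential
  m7: -111,011-
  m9: -001,1-01
  m15: -111,11-1
Essential: 0-10
Petrick residual → -001, -111
Min cover (3 terms): b'c'd + bcd + a'cd'

3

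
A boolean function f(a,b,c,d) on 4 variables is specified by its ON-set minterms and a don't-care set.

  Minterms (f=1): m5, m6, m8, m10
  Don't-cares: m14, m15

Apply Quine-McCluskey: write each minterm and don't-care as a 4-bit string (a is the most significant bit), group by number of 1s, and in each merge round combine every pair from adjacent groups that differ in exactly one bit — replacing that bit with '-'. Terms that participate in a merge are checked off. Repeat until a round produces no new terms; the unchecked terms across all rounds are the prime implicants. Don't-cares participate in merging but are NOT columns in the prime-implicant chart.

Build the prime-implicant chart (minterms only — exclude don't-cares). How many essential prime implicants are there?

3

Round 0: 0101 0110✓ 1000✓ 1010✓ 1110✓ 1111✓
Round 1: -110 1-10 10-0 111-
PIs = {-110, 0101, 1-10, 10-0, 111-}
Coverage chart:
  m5: 0101 ←essential
  m6: -110 ←essential
  m8: 10-0 ←essential
  m10: 1-10,10-0
Essential: -110, 0101, 10-0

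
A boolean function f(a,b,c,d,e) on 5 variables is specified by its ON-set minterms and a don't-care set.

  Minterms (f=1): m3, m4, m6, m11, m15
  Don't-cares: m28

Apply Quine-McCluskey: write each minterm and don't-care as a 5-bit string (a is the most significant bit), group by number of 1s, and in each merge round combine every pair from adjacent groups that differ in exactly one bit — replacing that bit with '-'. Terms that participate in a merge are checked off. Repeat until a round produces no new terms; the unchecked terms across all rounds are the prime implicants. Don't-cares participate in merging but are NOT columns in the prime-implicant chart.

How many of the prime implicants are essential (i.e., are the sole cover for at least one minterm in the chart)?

[col 0] 00011*, 00100*, 00110*, 01011*, 01111*, 11100
[col 1] 0-011, 001-0, 01-11
Prime implicants: 0-011, 001-0, 01-11, 11100
PI chart (minterm → PIs covering it):
  3 | 0-011  (sole → essential)
  4 | 001-0  (sole → essential)
  6 | 001-0  (sole → essential)
  11 | 0-011,01-11
  15 | 01-11  (sole → essential)
Essential prime implicants: 0-011, 001-0, 01-11

3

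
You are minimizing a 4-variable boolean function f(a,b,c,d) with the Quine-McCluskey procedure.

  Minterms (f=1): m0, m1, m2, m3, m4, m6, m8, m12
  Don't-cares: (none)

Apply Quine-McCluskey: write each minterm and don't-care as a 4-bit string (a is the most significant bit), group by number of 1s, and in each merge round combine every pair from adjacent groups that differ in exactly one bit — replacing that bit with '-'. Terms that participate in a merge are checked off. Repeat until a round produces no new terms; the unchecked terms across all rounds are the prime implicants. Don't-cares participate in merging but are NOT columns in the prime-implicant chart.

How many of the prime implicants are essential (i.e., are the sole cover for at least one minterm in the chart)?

[col 0] 0000*, 0001*, 0010*, 0011*, 0100*, 0110*, 1000*, 1100*
[col 1] -000*, -100*, 0-00*, 0-10*, 00-0*, 00-1*, 000-*, 001-*, 01-0*, 1-00*
[col 2] --00, 0--0, 00--
Prime implicants: --00, 0--0, 00--
PI chart (minterm → PIs covering it):
  0 | --00,0--0,00--
  1 | 00--  (sole → essential)
  2 | 0--0,00--
  3 | 00--  (sole → essential)
  4 | --00,0--0
  6 | 0--0  (sole → essential)
  8 | --00  (sole → essential)
  12 | --00  (sole → essential)
Essential prime implicants: --00, 0--0, 00--

3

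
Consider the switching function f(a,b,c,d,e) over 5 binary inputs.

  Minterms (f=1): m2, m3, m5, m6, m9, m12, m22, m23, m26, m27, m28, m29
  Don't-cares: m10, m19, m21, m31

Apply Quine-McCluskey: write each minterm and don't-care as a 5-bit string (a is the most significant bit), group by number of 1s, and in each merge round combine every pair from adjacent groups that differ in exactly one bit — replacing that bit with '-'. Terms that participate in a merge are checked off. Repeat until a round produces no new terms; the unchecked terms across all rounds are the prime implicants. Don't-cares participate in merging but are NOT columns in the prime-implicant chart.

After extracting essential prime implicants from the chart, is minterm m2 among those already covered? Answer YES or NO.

[col 0] 00010*, 00011*, 00101*, 00110*, 01001, 01010*, 01100*, 10011*, 10101*, 10110*, 10111*, 11010*, 11011*, 11100*, 11101*, 11111*
[col 1] -0011, -0101, -0110, -1010, -1100, 0-010, 00-10, 0001-, 1-011*, 1-101*, 1-111*, 10-11*, 101-1*, 1011-, 11-11*, 1101-, 111-1*, 1110-
[col 2] 1--11, 1-1-1
Prime implicants: -0011, -0101, -0110, -1010, -1100, 0-010, 00-10, 0001-, 01001, 1--11, 1-1-1, 1011-, 1101-, 1110-
PI chart (minterm → PIs covering it):
  2 | 0-010,00-10,0001-
  3 | -0011,0001-
  5 | -0101  (sole → essential)
  6 | -0110,00-10
  9 | 01001  (sole → essential)
  12 | -1100  (sole → essential)
  22 | -0110,1011-
  23 | 1--11,1-1-1,1011-
  26 | -1010,1101-
  27 | 1--11,1101-
  28 | -1100,1110-
  29 | 1-1-1,1110-
Essential prime implicants: -0101, -1100, 01001

NO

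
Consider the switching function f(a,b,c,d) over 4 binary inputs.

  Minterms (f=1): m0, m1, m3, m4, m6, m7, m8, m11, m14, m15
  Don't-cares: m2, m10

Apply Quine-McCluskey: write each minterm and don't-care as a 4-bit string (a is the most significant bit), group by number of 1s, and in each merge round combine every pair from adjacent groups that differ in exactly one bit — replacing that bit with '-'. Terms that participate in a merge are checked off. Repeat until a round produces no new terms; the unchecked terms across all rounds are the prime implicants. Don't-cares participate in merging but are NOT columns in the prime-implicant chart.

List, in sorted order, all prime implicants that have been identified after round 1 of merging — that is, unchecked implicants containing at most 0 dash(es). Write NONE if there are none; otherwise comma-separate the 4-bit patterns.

Round 0: 0000✓ 0001✓ 0010✓ 0011✓ 0100✓ 0110✓ 0111✓ 1000✓ 1010✓ 1011✓ 1110✓ 1111✓
Round 1: -000✓ -010✓ -011✓ -110✓ -111✓ 0-00✓ 0-10✓ 0-11✓ 00-0✓ 00-1✓ 000-✓ 001-✓ 01-0✓ 011-✓ 1-10✓ 1-11✓ 10-0✓ 101-✓ 111-✓
Round 2: --10✓ --11✓ -0-0 -01-✓ -11-✓ 0--0 0-1-✓ 00-- 1-1-✓
Round 3: --1-
PIs = {--1-, -0-0, 0--0, 00--}

NONE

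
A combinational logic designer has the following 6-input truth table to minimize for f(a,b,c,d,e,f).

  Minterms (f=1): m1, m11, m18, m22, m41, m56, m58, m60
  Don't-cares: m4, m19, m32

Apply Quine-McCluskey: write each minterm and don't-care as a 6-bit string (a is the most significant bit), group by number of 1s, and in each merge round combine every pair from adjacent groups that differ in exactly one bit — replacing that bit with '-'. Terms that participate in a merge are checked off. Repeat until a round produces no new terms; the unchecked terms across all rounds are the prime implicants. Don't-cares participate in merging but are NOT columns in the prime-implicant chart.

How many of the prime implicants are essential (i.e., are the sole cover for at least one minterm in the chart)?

6

size-2^0 implicants → 000001  000100  001011  010010(✓)  010011(✓)  010110(✓)  100000  101001  111000(✓)  111010(✓)  111100(✓)
size-2^1 implicants → 010-10  01001-  111-00  1110-0
Unchecked terms (primes): 000001, 000100, 001011, 010-10, 01001-, 100000, 101001, 111-00, 1110-0
Minterm coverage:
  m1 ⊆ 000001 [E]
  m11 ⊆ 001011 [E]
  m18 ⊆ 010-10,01001-
  m22 ⊆ 010-10 [E]
  m41 ⊆ 101001 [E]
  m56 ⊆ 111-00,1110-0
  m58 ⊆ 1110-0 [E]
  m60 ⊆ 111-00 [E]
E = {000001, 001011, 010-10, 101001, 111-00, 1110-0}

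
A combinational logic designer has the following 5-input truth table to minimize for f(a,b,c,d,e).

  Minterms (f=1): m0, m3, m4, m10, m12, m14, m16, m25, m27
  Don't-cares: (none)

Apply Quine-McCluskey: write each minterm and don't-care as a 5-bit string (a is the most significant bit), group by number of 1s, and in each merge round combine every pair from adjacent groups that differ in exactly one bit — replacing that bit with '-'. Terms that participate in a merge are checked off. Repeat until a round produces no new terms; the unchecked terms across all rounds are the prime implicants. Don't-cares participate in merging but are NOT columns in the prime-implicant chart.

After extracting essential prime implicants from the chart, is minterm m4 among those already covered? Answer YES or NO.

NO

Round 0: 00000✓ 00011 00100✓ 01010✓ 01100✓ 01110✓ 10000✓ 11001✓ 11011✓
Round 1: -0000 0-100 00-00 01-10 011-0 110-1
PIs = {-0000, 0-100, 00-00, 00011, 01-10, 011-0, 110-1}
Coverage chart:
  m0: -0000,00-00
  m3: 00011 ←essential
  m4: 0-100,00-00
  m10: 01-10 ←essential
  m12: 0-100,011-0
  m14: 01-10,011-0
  m16: -0000 ←essential
  m25: 110-1 ←essential
  m27: 110-1 ←essential
Essential: -0000, 00011, 01-10, 110-1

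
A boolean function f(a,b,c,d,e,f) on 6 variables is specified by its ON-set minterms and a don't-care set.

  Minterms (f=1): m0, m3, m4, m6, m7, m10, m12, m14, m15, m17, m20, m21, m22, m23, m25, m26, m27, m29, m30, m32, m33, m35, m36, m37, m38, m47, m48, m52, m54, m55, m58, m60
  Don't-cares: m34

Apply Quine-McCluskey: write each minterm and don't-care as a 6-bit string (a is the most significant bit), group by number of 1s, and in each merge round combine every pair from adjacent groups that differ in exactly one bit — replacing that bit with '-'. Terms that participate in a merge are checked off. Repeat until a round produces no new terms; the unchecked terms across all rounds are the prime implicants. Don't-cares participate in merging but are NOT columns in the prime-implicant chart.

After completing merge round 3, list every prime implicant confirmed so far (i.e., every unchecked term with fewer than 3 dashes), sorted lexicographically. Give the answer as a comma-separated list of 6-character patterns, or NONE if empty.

size-2^0 implicants → 000000(✓)  000011(✓)  000100(✓)  000110(✓)  000111(✓)  001010(✓)  001100(✓)  001110(✓)  001111(✓)  010001(✓)  010100(✓)  010101(✓)  010110(✓)  010111(✓)  011001(✓)  011010(✓)  011011(✓)  011101(✓)  011110(✓)  100000(✓)  100001(✓)  100010(✓)  100011(✓)  100100(✓)  100101(✓)  100110(✓)  101111(✓)  110000(✓)  110100(✓)  110110(✓)  110111(✓)  111010(✓)  111100(✓)
size-2^1 implicants → -00000(✓)  -00011  -00100(✓)  -00110(✓)  -01111  -10100(✓)  -10110(✓)  -10111(✓)  -11010  0-0100(✓)  0-0110(✓)  0-0111(✓)  0-1010(✓)  0-1110(✓)  00-100(✓)  00-110(✓)  00-111(✓)  000-00(✓)  000-11  0001-0(✓)  00011-(✓)  001-10(✓)  0011-0(✓)  00111-(✓)  01-001(✓)  01-101(✓)  01-110(✓)  010-01(✓)  0101-0(✓)  0101-1(✓)  01010-(✓)  01011-(✓)  011-01(✓)  011-10(✓)  0110-1  01101-  1-0000(✓)  1-0100(✓)  1-0110(✓)  100-00(✓)  100-01(✓)  100-10(✓)  1000-0(✓)  1000-1(✓)  10000-(✓)  10001-(✓)  1001-0(✓)  10010-(✓)  11-100  110-00(✓)  1101-0(✓)  11011-(✓)
size-2^2 implicants → --0100(✓)  --0110(✓)  -00-00  -001-0(✓)  -101-0(✓)  -1011-  0--110  0-01-0(✓)  0-011-  0-1-10  00-1-0  00-11-  01--01  0101--  1-0-00  1-01-0(✓)  100--0  100-0-  1000--
size-2^3 implicants → --01-0
Unchecked terms (primes): --01-0, -00-00, -00011, -01111, -1011-, -11010, 0--110, 0-011-, 0-1-10, 00-1-0, 00-11-, 000-11, 01--01, 0101--, 0110-1, 01101-, 1-0-00, 100--0, 100-0-, 1000--, 11-100

-00-00, -00011, -01111, -1011-, -11010, 0--110, 0-011-, 0-1-10, 00-1-0, 00-11-, 000-11, 01--01, 0101--, 0110-1, 01101-, 1-0-00, 100--0, 100-0-, 1000--, 11-100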